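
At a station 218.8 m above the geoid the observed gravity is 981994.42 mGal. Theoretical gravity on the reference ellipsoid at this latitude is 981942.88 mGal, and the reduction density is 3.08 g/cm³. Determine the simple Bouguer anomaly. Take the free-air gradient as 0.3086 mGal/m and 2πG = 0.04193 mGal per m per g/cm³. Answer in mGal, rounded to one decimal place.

90.8

Free-air correction = 0.3086 × 218.8 = 67.52 mGal
Free-air anomaly = 981994.42 − 981942.88 + (67.52) = 119.06 mGal
Bouguer slab correction = 0.04193 × 3.08 × 218.8 = 28.26 mGal
Simple Bouguer anomaly = 119.06 − (28.26) = 90.80 mGal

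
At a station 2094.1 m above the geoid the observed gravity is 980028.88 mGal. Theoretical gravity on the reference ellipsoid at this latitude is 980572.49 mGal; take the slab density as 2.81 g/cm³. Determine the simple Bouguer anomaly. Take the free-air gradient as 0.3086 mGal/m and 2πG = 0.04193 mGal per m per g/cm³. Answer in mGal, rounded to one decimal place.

-144.1

Free-air correction = 0.3086 × 2094.1 = 646.24 mGal
Free-air anomaly = 980028.88 − 980572.49 + (646.24) = 102.63 mGal
Bouguer slab correction = 0.04193 × 2.81 × 2094.1 = 246.73 mGal
Simple Bouguer anomaly = 102.63 − (246.73) = -144.10 mGal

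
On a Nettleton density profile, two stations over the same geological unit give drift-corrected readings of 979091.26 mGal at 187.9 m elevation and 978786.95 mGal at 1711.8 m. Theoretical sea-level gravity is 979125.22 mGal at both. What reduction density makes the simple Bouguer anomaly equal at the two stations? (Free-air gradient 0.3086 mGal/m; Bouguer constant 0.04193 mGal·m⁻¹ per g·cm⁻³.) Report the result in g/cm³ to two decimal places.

Δg_obs = 978786.95 − 979091.26 = -304.31 mGal over Δh = 1711.8 − 187.9 = 1523.9 m
Equal Bouguer anomalies ⇒ Δg_obs + (0.3086 − 0.04193ρ)·Δh = 0
0.3086 − 0.04193ρ = −Δg_obs/Δh = 0.19969
ρ = (0.3086 − 0.19969) / 0.04193 = 2.60 g/cm³

2.60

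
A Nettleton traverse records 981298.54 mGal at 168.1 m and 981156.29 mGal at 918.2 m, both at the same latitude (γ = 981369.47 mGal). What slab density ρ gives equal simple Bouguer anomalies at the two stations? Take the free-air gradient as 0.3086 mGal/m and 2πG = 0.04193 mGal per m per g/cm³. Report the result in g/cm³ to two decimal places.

2.84

Δg_obs = 981156.29 − 981298.54 = -142.25 mGal over Δh = 918.2 − 168.1 = 750.1 m
Equal Bouguer anomalies ⇒ Δg_obs + (0.3086 − 0.04193ρ)·Δh = 0
0.3086 − 0.04193ρ = −Δg_obs/Δh = 0.18964
ρ = (0.3086 − 0.18964) / 0.04193 = 2.84 g/cm³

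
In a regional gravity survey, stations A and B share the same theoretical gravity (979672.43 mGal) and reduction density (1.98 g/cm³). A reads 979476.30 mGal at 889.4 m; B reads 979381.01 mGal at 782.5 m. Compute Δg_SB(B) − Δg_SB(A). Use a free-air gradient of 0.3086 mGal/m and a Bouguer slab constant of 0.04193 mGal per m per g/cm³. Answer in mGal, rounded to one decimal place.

Δg_SB(A) = 979476.30 − 979672.43 + 0.3086×889.4 − 0.04193×1.98×889.4 = 4.50 mGal
Δg_SB(B) = 979381.01 − 979672.43 + 0.3086×782.5 − 0.04193×1.98×782.5 = -114.90 mGal
Difference = -114.90 − (4.50) = -119.40 mGal

-119.4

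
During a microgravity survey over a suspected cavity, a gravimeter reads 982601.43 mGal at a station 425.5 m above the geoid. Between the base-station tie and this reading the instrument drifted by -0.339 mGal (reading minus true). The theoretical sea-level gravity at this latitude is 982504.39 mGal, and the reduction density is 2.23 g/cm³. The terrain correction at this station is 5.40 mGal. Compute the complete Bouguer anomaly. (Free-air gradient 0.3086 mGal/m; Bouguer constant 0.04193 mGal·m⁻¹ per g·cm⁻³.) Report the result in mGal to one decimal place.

194.3

Drift-corrected reading = 982601.43 − (-0.339) = 982601.769 mGal
Free-air correction = 0.3086 × 425.5 = 131.31 mGal
Free-air anomaly = 982601.769 − 982504.39 + (131.31) = 228.689 mGal
Bouguer slab correction = 0.04193 × 2.23 × 425.5 = 39.79 mGal
Simple Bouguer anomaly = 228.689 − (39.79) = 188.899 mGal
Complete Bouguer anomaly = 188.899 + 5.40 = 194.299 mGal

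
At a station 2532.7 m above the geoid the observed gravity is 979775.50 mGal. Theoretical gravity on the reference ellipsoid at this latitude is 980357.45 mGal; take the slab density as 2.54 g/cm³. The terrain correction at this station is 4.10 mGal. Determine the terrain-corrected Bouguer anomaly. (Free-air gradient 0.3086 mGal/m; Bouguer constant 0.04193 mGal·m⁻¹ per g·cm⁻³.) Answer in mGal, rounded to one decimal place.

-66.0

Free-air correction = 0.3086 × 2532.7 = 781.59 mGal
Free-air anomaly = 979775.50 − 980357.45 + (781.59) = 199.64 mGal
Bouguer slab correction = 0.04193 × 2.54 × 2532.7 = 269.74 mGal
Simple Bouguer anomaly = 199.64 − (269.74) = -70.10 mGal
Complete Bouguer anomaly = -70.10 + 4.10 = -66.00 mGal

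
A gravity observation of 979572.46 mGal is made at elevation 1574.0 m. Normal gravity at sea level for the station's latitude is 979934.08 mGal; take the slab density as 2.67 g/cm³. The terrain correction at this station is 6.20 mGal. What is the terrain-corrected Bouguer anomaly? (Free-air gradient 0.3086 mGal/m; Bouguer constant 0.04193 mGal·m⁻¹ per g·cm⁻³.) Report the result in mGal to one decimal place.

Free-air correction = 0.3086 × 1574.0 = 485.74 mGal
Free-air anomaly = 979572.46 − 979934.08 + (485.74) = 124.12 mGal
Bouguer slab correction = 0.04193 × 2.67 × 1574.0 = 176.21 mGal
Simple Bouguer anomaly = 124.12 − (176.21) = -52.09 mGal
Complete Bouguer anomaly = -52.09 + 6.20 = -45.89 mGal

-45.9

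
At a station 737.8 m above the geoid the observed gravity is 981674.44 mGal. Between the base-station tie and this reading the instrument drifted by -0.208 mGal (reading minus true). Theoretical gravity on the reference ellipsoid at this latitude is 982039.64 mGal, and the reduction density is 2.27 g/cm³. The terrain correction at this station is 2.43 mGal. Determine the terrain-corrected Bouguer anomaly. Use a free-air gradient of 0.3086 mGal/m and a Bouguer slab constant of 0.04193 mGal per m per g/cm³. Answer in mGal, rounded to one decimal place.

Drift-corrected reading = 981674.44 − (-0.208) = 981674.648 mGal
Free-air correction = 0.3086 × 737.8 = 227.69 mGal
Free-air anomaly = 981674.648 − 982039.64 + (227.69) = -137.302 mGal
Bouguer slab correction = 0.04193 × 2.27 × 737.8 = 70.22 mGal
Simple Bouguer anomaly = -137.302 − (70.22) = -207.522 mGal
Complete Bouguer anomaly = -207.522 + 2.43 = -205.092 mGal

-205.1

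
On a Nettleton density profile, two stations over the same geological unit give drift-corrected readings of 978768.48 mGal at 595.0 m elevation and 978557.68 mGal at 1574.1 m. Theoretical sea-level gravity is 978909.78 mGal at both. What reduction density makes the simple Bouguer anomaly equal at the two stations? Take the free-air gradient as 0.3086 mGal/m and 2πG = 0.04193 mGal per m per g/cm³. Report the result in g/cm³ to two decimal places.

Δg_obs = 978557.68 − 978768.48 = -210.80 mGal over Δh = 1574.1 − 595.0 = 979.1 m
Equal Bouguer anomalies ⇒ Δg_obs + (0.3086 − 0.04193ρ)·Δh = 0
0.3086 − 0.04193ρ = −Δg_obs/Δh = 0.21530
ρ = (0.3086 − 0.21530) / 0.04193 = 2.23 g/cm³

2.23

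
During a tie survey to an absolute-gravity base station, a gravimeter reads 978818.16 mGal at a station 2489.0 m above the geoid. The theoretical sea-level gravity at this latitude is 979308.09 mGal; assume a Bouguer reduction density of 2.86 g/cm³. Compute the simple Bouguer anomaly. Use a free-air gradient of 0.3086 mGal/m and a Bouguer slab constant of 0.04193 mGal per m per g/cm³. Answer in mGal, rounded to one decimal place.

-20.3

Free-air correction = 0.3086 × 2489.0 = 768.11 mGal
Free-air anomaly = 978818.16 − 979308.09 + (768.11) = 278.18 mGal
Bouguer slab correction = 0.04193 × 2.86 × 2489.0 = 298.48 mGal
Simple Bouguer anomaly = 278.18 − (298.48) = -20.30 mGal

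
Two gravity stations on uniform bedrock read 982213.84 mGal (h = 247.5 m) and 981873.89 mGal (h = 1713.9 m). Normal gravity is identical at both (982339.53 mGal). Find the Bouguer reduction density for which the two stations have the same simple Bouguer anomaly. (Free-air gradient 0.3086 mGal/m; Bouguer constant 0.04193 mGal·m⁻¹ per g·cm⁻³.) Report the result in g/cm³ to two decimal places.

Δg_obs = 981873.89 − 982213.84 = -339.95 mGal over Δh = 1713.9 − 247.5 = 1466.4 m
Equal Bouguer anomalies ⇒ Δg_obs + (0.3086 − 0.04193ρ)·Δh = 0
0.3086 − 0.04193ρ = −Δg_obs/Δh = 0.23183
ρ = (0.3086 − 0.23183) / 0.04193 = 1.83 g/cm³

1.83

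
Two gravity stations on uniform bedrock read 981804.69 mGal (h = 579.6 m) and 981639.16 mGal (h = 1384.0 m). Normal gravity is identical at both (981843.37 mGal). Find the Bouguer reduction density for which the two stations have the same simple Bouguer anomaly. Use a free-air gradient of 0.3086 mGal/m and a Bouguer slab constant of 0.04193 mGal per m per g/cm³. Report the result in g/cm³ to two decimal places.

Δg_obs = 981639.16 − 981804.69 = -165.53 mGal over Δh = 1384.0 − 579.6 = 804.4 m
Equal Bouguer anomalies ⇒ Δg_obs + (0.3086 − 0.04193ρ)·Δh = 0
0.3086 − 0.04193ρ = −Δg_obs/Δh = 0.20578
ρ = (0.3086 − 0.20578) / 0.04193 = 2.45 g/cm³

2.45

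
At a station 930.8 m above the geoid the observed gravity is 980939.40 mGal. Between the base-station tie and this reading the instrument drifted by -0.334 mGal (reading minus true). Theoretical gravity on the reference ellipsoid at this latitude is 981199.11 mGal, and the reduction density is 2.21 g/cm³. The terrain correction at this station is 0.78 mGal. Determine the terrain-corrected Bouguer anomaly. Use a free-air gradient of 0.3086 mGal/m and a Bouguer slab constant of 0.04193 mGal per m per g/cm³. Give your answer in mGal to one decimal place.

-57.6

Drift-corrected reading = 980939.40 − (-0.334) = 980939.734 mGal
Free-air correction = 0.3086 × 930.8 = 287.24 mGal
Free-air anomaly = 980939.734 − 981199.11 + (287.24) = 27.864 mGal
Bouguer slab correction = 0.04193 × 2.21 × 930.8 = 86.25 mGal
Simple Bouguer anomaly = 27.864 − (86.25) = -58.386 mGal
Complete Bouguer anomaly = -58.386 + 0.78 = -57.606 mGal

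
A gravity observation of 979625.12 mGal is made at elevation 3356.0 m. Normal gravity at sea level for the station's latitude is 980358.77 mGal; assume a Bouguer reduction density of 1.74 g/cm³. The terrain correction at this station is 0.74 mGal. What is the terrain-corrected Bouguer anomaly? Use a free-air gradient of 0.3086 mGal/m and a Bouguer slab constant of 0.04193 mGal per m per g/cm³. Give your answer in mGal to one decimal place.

Free-air correction = 0.3086 × 3356.0 = 1035.66 mGal
Free-air anomaly = 979625.12 − 980358.77 + (1035.66) = 302.01 mGal
Bouguer slab correction = 0.04193 × 1.74 × 3356.0 = 244.85 mGal
Simple Bouguer anomaly = 302.01 − (244.85) = 57.16 mGal
Complete Bouguer anomaly = 57.16 + 0.74 = 57.90 mGal

57.9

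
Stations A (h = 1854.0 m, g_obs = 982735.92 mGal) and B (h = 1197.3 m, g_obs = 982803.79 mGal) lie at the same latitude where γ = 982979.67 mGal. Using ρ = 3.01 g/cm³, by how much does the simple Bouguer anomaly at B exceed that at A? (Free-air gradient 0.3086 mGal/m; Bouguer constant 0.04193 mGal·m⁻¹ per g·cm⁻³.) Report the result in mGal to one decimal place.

Δg_SB(A) = 982735.92 − 982979.67 + 0.3086×1854.0 − 0.04193×3.01×1854.0 = 94.40 mGal
Δg_SB(B) = 982803.79 − 982979.67 + 0.3086×1197.3 − 0.04193×3.01×1197.3 = 42.50 mGal
Difference = 42.50 − (94.40) = -51.90 mGal

-51.9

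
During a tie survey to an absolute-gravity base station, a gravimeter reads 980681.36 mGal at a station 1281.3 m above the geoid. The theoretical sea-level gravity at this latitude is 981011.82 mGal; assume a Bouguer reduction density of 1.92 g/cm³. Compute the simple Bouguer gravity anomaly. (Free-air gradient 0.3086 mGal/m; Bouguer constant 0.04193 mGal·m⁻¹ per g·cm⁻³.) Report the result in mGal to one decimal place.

-38.2

Free-air correction = 0.3086 × 1281.3 = 395.41 mGal
Free-air anomaly = 980681.36 − 981011.82 + (395.41) = 64.95 mGal
Bouguer slab correction = 0.04193 × 1.92 × 1281.3 = 103.15 mGal
Simple Bouguer anomaly = 64.95 − (103.15) = -38.20 mGal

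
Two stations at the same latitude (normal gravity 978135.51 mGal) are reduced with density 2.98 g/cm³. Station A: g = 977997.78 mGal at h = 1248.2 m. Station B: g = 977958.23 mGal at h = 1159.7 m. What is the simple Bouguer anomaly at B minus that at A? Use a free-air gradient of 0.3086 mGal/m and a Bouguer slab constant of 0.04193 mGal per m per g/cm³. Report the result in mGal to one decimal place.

Δg_SB(A) = 977997.78 − 978135.51 + 0.3086×1248.2 − 0.04193×2.98×1248.2 = 91.50 mGal
Δg_SB(B) = 977958.23 − 978135.51 + 0.3086×1159.7 − 0.04193×2.98×1159.7 = 35.70 mGal
Difference = 35.70 − (91.50) = -55.80 mGal

-55.8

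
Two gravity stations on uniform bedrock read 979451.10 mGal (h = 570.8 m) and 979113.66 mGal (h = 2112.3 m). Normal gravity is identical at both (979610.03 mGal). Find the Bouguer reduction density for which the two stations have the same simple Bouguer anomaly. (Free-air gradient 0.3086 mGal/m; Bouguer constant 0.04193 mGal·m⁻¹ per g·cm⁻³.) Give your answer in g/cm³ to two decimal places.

Δg_obs = 979113.66 − 979451.10 = -337.44 mGal over Δh = 2112.3 − 570.8 = 1541.5 m
Equal Bouguer anomalies ⇒ Δg_obs + (0.3086 − 0.04193ρ)·Δh = 0
0.3086 − 0.04193ρ = −Δg_obs/Δh = 0.21890
ρ = (0.3086 − 0.21890) / 0.04193 = 2.14 g/cm³

2.14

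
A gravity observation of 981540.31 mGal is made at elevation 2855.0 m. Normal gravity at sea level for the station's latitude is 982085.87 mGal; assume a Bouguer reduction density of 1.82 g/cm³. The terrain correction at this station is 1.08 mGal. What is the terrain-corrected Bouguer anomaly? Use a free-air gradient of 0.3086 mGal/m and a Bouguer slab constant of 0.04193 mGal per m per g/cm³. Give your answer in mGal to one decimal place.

Free-air correction = 0.3086 × 2855.0 = 881.05 mGal
Free-air anomaly = 981540.31 − 982085.87 + (881.05) = 335.49 mGal
Bouguer slab correction = 0.04193 × 1.82 × 2855.0 = 217.87 mGal
Simple Bouguer anomaly = 335.49 − (217.87) = 117.62 mGal
Complete Bouguer anomaly = 117.62 + 1.08 = 118.70 mGal

118.7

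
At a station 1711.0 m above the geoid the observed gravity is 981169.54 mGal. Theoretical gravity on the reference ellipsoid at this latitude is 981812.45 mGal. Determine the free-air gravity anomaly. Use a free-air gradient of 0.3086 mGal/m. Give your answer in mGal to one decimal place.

-114.9

Free-air correction = 0.3086 × 1711.0 = 528.01 mGal
Free-air anomaly = 981169.54 − 981812.45 + (528.01) = -114.90 mGal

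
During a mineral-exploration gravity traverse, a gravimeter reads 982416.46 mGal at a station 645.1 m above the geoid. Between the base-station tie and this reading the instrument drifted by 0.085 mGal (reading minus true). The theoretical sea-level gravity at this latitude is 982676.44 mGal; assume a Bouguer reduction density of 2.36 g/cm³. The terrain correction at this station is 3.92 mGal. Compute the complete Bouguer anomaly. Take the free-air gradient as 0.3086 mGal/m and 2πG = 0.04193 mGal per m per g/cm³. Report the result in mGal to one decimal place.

-120.9

Drift-corrected reading = 982416.46 − (0.085) = 982416.375 mGal
Free-air correction = 0.3086 × 645.1 = 199.08 mGal
Free-air anomaly = 982416.375 − 982676.44 + (199.08) = -60.985 mGal
Bouguer slab correction = 0.04193 × 2.36 × 645.1 = 63.84 mGal
Simple Bouguer anomaly = -60.985 − (63.84) = -124.825 mGal
Complete Bouguer anomaly = -124.825 + 3.92 = -120.905 mGal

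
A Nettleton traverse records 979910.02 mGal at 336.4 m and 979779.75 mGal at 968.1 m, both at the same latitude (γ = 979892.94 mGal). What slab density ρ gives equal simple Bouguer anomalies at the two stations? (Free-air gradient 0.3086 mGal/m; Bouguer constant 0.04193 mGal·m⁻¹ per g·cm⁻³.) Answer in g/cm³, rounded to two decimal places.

2.44

Δg_obs = 979779.75 − 979910.02 = -130.27 mGal over Δh = 968.1 − 336.4 = 631.7 m
Equal Bouguer anomalies ⇒ Δg_obs + (0.3086 − 0.04193ρ)·Δh = 0
0.3086 − 0.04193ρ = −Δg_obs/Δh = 0.20622
ρ = (0.3086 − 0.20622) / 0.04193 = 2.44 g/cm³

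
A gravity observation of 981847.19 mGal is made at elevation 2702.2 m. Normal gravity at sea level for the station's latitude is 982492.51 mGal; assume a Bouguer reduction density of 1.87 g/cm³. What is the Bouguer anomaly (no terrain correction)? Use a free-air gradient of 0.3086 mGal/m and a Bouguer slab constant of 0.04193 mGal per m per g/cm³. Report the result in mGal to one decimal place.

-23.3

Free-air correction = 0.3086 × 2702.2 = 833.90 mGal
Free-air anomaly = 981847.19 − 982492.51 + (833.90) = 188.58 mGal
Bouguer slab correction = 0.04193 × 1.87 × 2702.2 = 211.88 mGal
Simple Bouguer anomaly = 188.58 − (211.88) = -23.30 mGal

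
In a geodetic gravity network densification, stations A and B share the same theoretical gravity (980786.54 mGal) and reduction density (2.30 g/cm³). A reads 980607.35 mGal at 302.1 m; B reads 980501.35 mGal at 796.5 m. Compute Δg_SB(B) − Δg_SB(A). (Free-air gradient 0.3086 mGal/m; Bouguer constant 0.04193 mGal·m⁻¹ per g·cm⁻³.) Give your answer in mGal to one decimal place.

-1.1

Δg_SB(A) = 980607.35 − 980786.54 + 0.3086×302.1 − 0.04193×2.30×302.1 = -115.10 mGal
Δg_SB(B) = 980501.35 − 980786.54 + 0.3086×796.5 − 0.04193×2.30×796.5 = -116.20 mGal
Difference = -116.20 − (-115.10) = -1.10 mGal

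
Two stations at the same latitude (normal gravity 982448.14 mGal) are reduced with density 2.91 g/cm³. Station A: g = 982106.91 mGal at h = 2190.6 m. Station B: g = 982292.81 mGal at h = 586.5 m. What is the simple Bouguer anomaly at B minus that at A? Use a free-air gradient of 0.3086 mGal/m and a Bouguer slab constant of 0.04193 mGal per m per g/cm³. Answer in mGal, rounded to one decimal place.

Δg_SB(A) = 982106.91 − 982448.14 + 0.3086×2190.6 − 0.04193×2.91×2190.6 = 67.50 mGal
Δg_SB(B) = 982292.81 − 982448.14 + 0.3086×586.5 − 0.04193×2.91×586.5 = -45.90 mGal
Difference = -45.90 − (67.50) = -113.40 mGal

-113.4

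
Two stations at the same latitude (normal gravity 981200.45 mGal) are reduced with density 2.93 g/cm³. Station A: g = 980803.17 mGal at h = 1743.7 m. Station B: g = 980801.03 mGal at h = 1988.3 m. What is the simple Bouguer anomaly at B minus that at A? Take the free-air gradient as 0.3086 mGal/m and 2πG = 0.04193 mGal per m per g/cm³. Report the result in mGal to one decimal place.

Δg_SB(A) = 980803.17 − 981200.45 + 0.3086×1743.7 − 0.04193×2.93×1743.7 = -73.40 mGal
Δg_SB(B) = 980801.03 − 981200.45 + 0.3086×1988.3 − 0.04193×2.93×1988.3 = -30.10 mGal
Difference = -30.10 − (-73.40) = 43.30 mGal

43.3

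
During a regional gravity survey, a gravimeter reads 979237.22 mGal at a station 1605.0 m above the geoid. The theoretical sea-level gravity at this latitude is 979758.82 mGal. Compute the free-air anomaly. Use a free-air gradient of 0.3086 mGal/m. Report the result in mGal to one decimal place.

-26.3

Free-air correction = 0.3086 × 1605.0 = 495.30 mGal
Free-air anomaly = 979237.22 − 979758.82 + (495.30) = -26.30 mGal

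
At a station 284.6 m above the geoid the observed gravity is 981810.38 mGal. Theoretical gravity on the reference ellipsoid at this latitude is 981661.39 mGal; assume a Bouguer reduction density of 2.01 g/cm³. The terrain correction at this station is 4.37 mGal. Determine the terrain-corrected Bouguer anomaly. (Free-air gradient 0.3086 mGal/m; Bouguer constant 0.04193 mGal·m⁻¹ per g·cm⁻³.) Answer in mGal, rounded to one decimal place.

Free-air correction = 0.3086 × 284.6 = 87.83 mGal
Free-air anomaly = 981810.38 − 981661.39 + (87.83) = 236.82 mGal
Bouguer slab correction = 0.04193 × 2.01 × 284.6 = 23.99 mGal
Simple Bouguer anomaly = 236.82 − (23.99) = 212.83 mGal
Complete Bouguer anomaly = 212.83 + 4.37 = 217.20 mGal

217.2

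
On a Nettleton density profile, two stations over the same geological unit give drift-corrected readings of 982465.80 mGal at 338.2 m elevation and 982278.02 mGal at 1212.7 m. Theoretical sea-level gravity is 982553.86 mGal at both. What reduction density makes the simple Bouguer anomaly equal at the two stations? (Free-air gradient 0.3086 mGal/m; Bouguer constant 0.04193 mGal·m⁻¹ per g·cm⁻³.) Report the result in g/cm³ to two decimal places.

2.24

Δg_obs = 982278.02 − 982465.80 = -187.78 mGal over Δh = 1212.7 − 338.2 = 874.5 m
Equal Bouguer anomalies ⇒ Δg_obs + (0.3086 − 0.04193ρ)·Δh = 0
0.3086 − 0.04193ρ = −Δg_obs/Δh = 0.21473
ρ = (0.3086 − 0.21473) / 0.04193 = 2.24 g/cm³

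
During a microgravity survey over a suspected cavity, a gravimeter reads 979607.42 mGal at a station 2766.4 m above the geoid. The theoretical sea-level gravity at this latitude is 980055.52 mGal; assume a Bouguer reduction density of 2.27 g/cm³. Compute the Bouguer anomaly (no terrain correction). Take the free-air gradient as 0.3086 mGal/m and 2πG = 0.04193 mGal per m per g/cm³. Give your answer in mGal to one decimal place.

Free-air correction = 0.3086 × 2766.4 = 853.71 mGal
Free-air anomaly = 979607.42 − 980055.52 + (853.71) = 405.61 mGal
Bouguer slab correction = 0.04193 × 2.27 × 2766.4 = 263.31 mGal
Simple Bouguer anomaly = 405.61 − (263.31) = 142.30 mGal

142.3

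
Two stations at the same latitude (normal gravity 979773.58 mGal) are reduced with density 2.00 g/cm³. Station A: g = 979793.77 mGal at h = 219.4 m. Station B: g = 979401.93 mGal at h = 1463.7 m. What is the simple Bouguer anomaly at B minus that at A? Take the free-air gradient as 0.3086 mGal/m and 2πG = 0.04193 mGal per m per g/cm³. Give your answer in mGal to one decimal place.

-112.2

Δg_SB(A) = 979793.77 − 979773.58 + 0.3086×219.4 − 0.04193×2.00×219.4 = 69.50 mGal
Δg_SB(B) = 979401.93 − 979773.58 + 0.3086×1463.7 − 0.04193×2.00×1463.7 = -42.70 mGal
Difference = -42.70 − (69.50) = -112.20 mGal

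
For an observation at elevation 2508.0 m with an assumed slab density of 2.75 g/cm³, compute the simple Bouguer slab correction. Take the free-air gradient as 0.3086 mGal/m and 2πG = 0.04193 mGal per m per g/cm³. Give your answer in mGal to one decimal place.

Bouguer slab correction = 0.04193 × 2.75 × 2508.0 = 289.2 mGal

289.2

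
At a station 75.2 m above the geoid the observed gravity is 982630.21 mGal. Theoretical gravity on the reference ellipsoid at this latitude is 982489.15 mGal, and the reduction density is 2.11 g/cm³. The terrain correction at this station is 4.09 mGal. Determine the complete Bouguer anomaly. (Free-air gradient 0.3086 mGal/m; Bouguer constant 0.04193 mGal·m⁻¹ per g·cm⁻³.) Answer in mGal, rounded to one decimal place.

Free-air correction = 0.3086 × 75.2 = 23.21 mGal
Free-air anomaly = 982630.21 − 982489.15 + (23.21) = 164.27 mGal
Bouguer slab correction = 0.04193 × 2.11 × 75.2 = 6.65 mGal
Simple Bouguer anomaly = 164.27 − (6.65) = 157.62 mGal
Complete Bouguer anomaly = 157.62 + 4.09 = 161.71 mGal

161.7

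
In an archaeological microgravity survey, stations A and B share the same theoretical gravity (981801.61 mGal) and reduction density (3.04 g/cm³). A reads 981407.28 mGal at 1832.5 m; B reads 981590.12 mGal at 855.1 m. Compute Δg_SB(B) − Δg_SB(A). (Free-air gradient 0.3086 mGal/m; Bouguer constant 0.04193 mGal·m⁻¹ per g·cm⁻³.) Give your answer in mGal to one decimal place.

5.8

Δg_SB(A) = 981407.28 − 981801.61 + 0.3086×1832.5 − 0.04193×3.04×1832.5 = -62.40 mGal
Δg_SB(B) = 981590.12 − 981801.61 + 0.3086×855.1 − 0.04193×3.04×855.1 = -56.60 mGal
Difference = -56.60 − (-62.40) = 5.80 mGal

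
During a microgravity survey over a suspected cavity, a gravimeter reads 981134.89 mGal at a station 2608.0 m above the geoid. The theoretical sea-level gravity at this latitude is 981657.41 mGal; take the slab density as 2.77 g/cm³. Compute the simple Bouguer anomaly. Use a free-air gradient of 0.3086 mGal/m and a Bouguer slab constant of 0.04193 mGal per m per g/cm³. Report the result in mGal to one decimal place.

-20.6

Free-air correction = 0.3086 × 2608.0 = 804.83 mGal
Free-air anomaly = 981134.89 − 981657.41 + (804.83) = 282.31 mGal
Bouguer slab correction = 0.04193 × 2.77 × 2608.0 = 302.91 mGal
Simple Bouguer anomaly = 282.31 − (302.91) = -20.60 mGal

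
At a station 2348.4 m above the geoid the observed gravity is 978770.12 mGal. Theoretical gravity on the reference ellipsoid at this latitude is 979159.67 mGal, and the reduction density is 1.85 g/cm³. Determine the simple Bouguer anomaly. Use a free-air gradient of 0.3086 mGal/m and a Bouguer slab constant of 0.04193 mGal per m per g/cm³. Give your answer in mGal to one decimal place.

Free-air correction = 0.3086 × 2348.4 = 724.72 mGal
Free-air anomaly = 978770.12 − 979159.67 + (724.72) = 335.17 mGal
Bouguer slab correction = 0.04193 × 1.85 × 2348.4 = 182.17 mGal
Simple Bouguer anomaly = 335.17 − (182.17) = 153.00 mGal

153.0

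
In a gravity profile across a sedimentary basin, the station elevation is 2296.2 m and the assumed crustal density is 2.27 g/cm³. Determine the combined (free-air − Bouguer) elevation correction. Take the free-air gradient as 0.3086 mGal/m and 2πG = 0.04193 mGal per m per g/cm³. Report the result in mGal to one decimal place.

490.1

Combined gradient = 0.3086 − 0.04193 × 2.27 = 0.2134189 mGal/m
Combined elevation correction = 0.2134189 × 2296.2 = 490.1 mGal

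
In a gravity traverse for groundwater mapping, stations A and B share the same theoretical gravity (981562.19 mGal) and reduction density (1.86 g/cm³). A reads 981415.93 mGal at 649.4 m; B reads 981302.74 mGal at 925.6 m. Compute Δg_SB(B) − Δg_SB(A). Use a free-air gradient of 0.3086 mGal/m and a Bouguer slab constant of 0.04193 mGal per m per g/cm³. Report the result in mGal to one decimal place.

Δg_SB(A) = 981415.93 − 981562.19 + 0.3086×649.4 − 0.04193×1.86×649.4 = 3.50 mGal
Δg_SB(B) = 981302.74 − 981562.19 + 0.3086×925.6 − 0.04193×1.86×925.6 = -46.00 mGal
Difference = -46.00 − (3.50) = -49.50 mGal

-49.5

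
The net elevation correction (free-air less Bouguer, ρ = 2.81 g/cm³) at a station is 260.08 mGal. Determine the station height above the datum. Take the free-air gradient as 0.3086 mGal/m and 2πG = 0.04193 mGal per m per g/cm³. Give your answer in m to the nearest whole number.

Combined gradient = 0.3086 − 0.04193 × 2.81 = 0.1907767 mGal/m
h = 260.08 / 0.1907767 = 1363.27 m

1363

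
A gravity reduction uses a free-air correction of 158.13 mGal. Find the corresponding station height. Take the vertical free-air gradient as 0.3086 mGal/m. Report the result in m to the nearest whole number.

512

h = 158.13 / 0.3086 = 512.41 m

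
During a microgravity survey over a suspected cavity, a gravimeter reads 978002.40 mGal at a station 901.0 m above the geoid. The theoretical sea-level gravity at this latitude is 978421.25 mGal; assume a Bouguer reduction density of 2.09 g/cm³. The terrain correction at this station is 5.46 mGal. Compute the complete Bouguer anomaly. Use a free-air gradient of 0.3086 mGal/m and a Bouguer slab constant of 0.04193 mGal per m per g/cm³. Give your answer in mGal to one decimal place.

Free-air correction = 0.3086 × 901.0 = 278.05 mGal
Free-air anomaly = 978002.40 − 978421.25 + (278.05) = -140.80 mGal
Bouguer slab correction = 0.04193 × 2.09 × 901.0 = 78.96 mGal
Simple Bouguer anomaly = -140.80 − (78.96) = -219.76 mGal
Complete Bouguer anomaly = -219.76 + 5.46 = -214.30 mGal

-214.3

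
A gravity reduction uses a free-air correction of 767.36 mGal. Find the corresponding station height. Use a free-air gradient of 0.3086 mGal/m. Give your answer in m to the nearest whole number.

2487

h = 767.36 / 0.3086 = 2486.58 m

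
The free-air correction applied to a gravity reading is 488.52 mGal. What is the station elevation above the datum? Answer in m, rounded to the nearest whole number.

h = 488.52 / 0.3086 = 1583.02 m

1583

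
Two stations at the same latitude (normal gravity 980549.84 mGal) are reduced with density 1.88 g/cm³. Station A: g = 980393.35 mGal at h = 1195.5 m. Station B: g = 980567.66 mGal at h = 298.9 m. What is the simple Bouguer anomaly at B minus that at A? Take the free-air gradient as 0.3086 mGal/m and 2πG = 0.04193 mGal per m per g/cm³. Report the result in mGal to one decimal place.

-31.7

Δg_SB(A) = 980393.35 − 980549.84 + 0.3086×1195.5 − 0.04193×1.88×1195.5 = 118.20 mGal
Δg_SB(B) = 980567.66 − 980549.84 + 0.3086×298.9 − 0.04193×1.88×298.9 = 86.50 mGal
Difference = 86.50 − (118.20) = -31.70 mGal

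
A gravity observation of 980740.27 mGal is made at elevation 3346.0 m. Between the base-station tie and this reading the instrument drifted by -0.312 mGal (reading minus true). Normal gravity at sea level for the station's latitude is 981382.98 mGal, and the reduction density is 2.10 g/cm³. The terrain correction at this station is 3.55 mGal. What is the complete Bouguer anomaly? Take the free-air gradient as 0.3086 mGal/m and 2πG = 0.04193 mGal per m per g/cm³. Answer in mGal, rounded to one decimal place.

99.1

Drift-corrected reading = 980740.27 − (-0.312) = 980740.582 mGal
Free-air correction = 0.3086 × 3346.0 = 1032.58 mGal
Free-air anomaly = 980740.582 − 981382.98 + (1032.58) = 390.182 mGal
Bouguer slab correction = 0.04193 × 2.10 × 3346.0 = 294.63 mGal
Simple Bouguer anomaly = 390.182 − (294.63) = 95.552 mGal
Complete Bouguer anomaly = 95.552 + 3.55 = 99.102 mGal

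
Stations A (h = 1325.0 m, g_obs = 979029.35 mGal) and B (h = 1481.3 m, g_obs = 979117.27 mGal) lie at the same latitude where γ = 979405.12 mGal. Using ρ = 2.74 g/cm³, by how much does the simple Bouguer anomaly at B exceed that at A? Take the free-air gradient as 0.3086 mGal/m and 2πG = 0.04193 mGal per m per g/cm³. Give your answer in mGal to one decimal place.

Δg_SB(A) = 979029.35 − 979405.12 + 0.3086×1325.0 − 0.04193×2.74×1325.0 = -119.10 mGal
Δg_SB(B) = 979117.27 − 979405.12 + 0.3086×1481.3 − 0.04193×2.74×1481.3 = -0.90 mGal
Difference = -0.90 − (-119.10) = 118.20 mGal

118.2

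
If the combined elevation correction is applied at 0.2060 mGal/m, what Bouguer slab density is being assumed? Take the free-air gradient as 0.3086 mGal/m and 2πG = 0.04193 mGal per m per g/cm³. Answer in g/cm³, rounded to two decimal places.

0.2060 = 0.3086 − 0.04193 × ρ
ρ = (0.3086 − 0.2060) / 0.04193 = 2.45 g/cm³

2.45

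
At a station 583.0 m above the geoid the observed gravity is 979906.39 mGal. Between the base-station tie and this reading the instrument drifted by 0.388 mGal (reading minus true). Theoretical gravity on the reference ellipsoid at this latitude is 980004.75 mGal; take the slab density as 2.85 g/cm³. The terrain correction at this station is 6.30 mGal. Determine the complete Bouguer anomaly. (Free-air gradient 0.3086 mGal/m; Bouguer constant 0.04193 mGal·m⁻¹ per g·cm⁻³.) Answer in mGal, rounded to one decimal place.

Drift-corrected reading = 979906.39 − (0.388) = 979906.002 mGal
Free-air correction = 0.3086 × 583.0 = 179.91 mGal
Free-air anomaly = 979906.002 − 980004.75 + (179.91) = 81.162 mGal
Bouguer slab correction = 0.04193 × 2.85 × 583.0 = 69.67 mGal
Simple Bouguer anomaly = 81.162 − (69.67) = 11.492 mGal
Complete Bouguer anomaly = 11.492 + 6.30 = 17.792 mGal

17.8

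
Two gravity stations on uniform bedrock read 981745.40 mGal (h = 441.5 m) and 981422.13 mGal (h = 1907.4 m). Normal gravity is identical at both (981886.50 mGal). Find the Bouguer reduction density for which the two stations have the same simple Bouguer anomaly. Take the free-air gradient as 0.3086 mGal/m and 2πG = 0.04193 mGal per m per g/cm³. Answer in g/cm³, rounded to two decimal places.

2.10

Δg_obs = 981422.13 − 981745.40 = -323.27 mGal over Δh = 1907.4 − 441.5 = 1465.9 m
Equal Bouguer anomalies ⇒ Δg_obs + (0.3086 − 0.04193ρ)·Δh = 0
0.3086 − 0.04193ρ = −Δg_obs/Δh = 0.22053
ρ = (0.3086 − 0.22053) / 0.04193 = 2.10 g/cm³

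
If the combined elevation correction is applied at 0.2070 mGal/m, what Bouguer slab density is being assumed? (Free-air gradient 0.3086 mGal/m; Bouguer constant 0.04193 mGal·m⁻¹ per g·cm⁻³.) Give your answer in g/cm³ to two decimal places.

0.2070 = 0.3086 − 0.04193 × ρ
ρ = (0.3086 − 0.2070) / 0.04193 = 2.42 g/cm³

2.42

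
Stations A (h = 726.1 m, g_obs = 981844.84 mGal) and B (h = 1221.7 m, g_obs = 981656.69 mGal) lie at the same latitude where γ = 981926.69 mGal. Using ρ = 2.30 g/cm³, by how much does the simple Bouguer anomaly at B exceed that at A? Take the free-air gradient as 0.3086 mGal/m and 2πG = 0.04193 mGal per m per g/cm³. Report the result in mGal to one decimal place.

-83.0

Δg_SB(A) = 981844.84 − 981926.69 + 0.3086×726.1 − 0.04193×2.30×726.1 = 72.20 mGal
Δg_SB(B) = 981656.69 − 981926.69 + 0.3086×1221.7 − 0.04193×2.30×1221.7 = -10.80 mGal
Difference = -10.80 − (72.20) = -83.00 mGal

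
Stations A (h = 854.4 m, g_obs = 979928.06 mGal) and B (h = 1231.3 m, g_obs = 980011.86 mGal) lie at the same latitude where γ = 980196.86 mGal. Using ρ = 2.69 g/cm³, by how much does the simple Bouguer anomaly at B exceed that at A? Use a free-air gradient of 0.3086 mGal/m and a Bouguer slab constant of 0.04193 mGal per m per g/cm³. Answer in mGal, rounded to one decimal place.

157.6

Δg_SB(A) = 979928.06 − 980196.86 + 0.3086×854.4 − 0.04193×2.69×854.4 = -101.50 mGal
Δg_SB(B) = 980011.86 − 980196.86 + 0.3086×1231.3 − 0.04193×2.69×1231.3 = 56.10 mGal
Difference = 56.10 − (-101.50) = 157.60 mGal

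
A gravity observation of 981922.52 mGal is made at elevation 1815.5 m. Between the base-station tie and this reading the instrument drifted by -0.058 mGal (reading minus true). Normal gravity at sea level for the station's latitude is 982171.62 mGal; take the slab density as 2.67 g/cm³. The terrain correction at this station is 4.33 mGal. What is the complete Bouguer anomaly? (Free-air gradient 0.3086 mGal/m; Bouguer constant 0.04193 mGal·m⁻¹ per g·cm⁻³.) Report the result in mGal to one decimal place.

112.3

Drift-corrected reading = 981922.52 − (-0.058) = 981922.578 mGal
Free-air correction = 0.3086 × 1815.5 = 560.26 mGal
Free-air anomaly = 981922.578 − 982171.62 + (560.26) = 311.218 mGal
Bouguer slab correction = 0.04193 × 2.67 × 1815.5 = 203.25 mGal
Simple Bouguer anomaly = 311.218 − (203.25) = 107.968 mGal
Complete Bouguer anomaly = 107.968 + 4.33 = 112.298 mGal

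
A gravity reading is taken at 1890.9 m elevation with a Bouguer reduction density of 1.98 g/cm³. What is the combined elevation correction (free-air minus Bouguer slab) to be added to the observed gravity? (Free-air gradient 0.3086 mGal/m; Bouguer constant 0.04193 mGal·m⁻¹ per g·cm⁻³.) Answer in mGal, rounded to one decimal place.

Combined gradient = 0.3086 − 0.04193 × 1.98 = 0.2255786 mGal/m
Combined elevation correction = 0.2255786 × 1890.9 = 426.5 mGal

426.5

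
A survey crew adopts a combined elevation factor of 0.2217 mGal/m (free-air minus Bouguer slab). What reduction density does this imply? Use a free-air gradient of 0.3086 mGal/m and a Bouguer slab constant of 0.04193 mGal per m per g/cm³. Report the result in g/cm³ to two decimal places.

0.2217 = 0.3086 − 0.04193 × ρ
ρ = (0.3086 − 0.2217) / 0.04193 = 2.07 g/cm³

2.07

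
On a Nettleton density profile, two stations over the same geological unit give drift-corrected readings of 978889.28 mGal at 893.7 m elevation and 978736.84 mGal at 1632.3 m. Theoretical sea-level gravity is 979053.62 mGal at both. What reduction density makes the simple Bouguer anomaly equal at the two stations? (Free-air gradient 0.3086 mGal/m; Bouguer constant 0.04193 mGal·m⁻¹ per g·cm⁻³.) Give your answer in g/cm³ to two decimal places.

Δg_obs = 978736.84 − 978889.28 = -152.44 mGal over Δh = 1632.3 − 893.7 = 738.6 m
Equal Bouguer anomalies ⇒ Δg_obs + (0.3086 − 0.04193ρ)·Δh = 0
0.3086 − 0.04193ρ = −Δg_obs/Δh = 0.20639
ρ = (0.3086 − 0.20639) / 0.04193 = 2.44 g/cm³

2.44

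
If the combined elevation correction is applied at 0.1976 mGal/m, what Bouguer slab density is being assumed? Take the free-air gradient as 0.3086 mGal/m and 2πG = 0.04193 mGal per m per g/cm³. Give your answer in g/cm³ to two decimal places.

0.1976 = 0.3086 − 0.04193 × ρ
ρ = (0.3086 − 0.1976) / 0.04193 = 2.65 g/cm³

2.65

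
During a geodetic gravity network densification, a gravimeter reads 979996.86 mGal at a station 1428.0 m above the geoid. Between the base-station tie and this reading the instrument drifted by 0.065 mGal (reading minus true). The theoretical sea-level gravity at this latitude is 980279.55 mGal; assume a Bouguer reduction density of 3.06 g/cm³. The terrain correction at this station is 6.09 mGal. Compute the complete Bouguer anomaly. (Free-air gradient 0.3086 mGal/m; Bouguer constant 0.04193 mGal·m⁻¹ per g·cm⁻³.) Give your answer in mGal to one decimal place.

Drift-corrected reading = 979996.86 − (0.065) = 979996.795 mGal
Free-air correction = 0.3086 × 1428.0 = 440.68 mGal
Free-air anomaly = 979996.795 − 980279.55 + (440.68) = 157.925 mGal
Bouguer slab correction = 0.04193 × 3.06 × 1428.0 = 183.22 mGal
Simple Bouguer anomaly = 157.925 − (183.22) = -25.295 mGal
Complete Bouguer anomaly = -25.295 + 6.09 = -19.205 mGal

-19.2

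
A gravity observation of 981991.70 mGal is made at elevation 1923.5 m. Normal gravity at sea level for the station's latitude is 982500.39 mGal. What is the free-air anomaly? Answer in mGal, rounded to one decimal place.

Free-air correction = 0.3086 × 1923.5 = 593.59 mGal
Free-air anomaly = 981991.70 − 982500.39 + (593.59) = 84.90 mGal

84.9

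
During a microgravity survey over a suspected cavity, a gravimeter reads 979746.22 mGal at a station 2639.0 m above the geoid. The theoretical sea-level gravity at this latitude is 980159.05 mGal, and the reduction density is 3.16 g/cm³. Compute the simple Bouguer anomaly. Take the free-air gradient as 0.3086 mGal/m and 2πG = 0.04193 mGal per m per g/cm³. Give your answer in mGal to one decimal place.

Free-air correction = 0.3086 × 2639.0 = 814.40 mGal
Free-air anomaly = 979746.22 − 980159.05 + (814.40) = 401.57 mGal
Bouguer slab correction = 0.04193 × 3.16 × 2639.0 = 349.66 mGal
Simple Bouguer anomaly = 401.57 − (349.66) = 51.91 mGal

51.9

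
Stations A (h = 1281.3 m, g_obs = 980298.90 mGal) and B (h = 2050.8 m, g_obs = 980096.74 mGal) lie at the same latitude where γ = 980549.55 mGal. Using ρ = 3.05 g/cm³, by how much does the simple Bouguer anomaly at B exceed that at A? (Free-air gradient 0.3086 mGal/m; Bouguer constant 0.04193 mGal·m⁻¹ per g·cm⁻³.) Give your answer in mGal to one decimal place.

Δg_SB(A) = 980298.90 − 980549.55 + 0.3086×1281.3 − 0.04193×3.05×1281.3 = -19.10 mGal
Δg_SB(B) = 980096.74 − 980549.55 + 0.3086×2050.8 − 0.04193×3.05×2050.8 = -82.20 mGal
Difference = -82.20 − (-19.10) = -63.10 mGal

-63.1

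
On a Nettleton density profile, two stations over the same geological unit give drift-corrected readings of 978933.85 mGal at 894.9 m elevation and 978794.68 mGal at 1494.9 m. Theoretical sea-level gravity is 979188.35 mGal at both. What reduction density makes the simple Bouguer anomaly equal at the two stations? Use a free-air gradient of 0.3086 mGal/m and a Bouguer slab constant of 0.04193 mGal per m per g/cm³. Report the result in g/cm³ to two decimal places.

Δg_obs = 978794.68 − 978933.85 = -139.17 mGal over Δh = 1494.9 − 894.9 = 600.0 m
Equal Bouguer anomalies ⇒ Δg_obs + (0.3086 − 0.04193ρ)·Δh = 0
0.3086 − 0.04193ρ = −Δg_obs/Δh = 0.23195
ρ = (0.3086 − 0.23195) / 0.04193 = 1.83 g/cm³

1.83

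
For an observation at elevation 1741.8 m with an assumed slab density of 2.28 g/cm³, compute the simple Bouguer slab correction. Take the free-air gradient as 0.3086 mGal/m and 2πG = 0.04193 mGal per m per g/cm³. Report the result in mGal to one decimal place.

Bouguer slab correction = 0.04193 × 2.28 × 1741.8 = 166.5 mGal

166.5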